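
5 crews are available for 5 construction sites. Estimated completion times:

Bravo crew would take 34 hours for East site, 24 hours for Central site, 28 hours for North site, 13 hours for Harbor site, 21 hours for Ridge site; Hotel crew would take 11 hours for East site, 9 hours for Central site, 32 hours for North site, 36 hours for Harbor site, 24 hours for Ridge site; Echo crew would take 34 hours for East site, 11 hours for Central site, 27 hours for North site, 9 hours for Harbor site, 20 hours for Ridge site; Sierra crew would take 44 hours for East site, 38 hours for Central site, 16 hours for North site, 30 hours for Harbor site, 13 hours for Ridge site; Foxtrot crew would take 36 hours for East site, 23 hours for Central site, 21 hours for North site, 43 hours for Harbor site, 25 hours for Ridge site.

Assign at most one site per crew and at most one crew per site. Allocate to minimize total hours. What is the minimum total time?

Minimum total: 69 hours

Optimal: Bravo crew→Harbor site (13 hours), Hotel crew→East site (11 hours), Echo crew→Central site (11 hours), Sierra crew→Ridge site (13 hours), Foxtrot crew→North site (21 hours) — total 13+11+11+13+21 = 69 hours.
Min-entry greedy (repeatedly take the single cheapest remaining cell) gives 86 hours, worse by 17.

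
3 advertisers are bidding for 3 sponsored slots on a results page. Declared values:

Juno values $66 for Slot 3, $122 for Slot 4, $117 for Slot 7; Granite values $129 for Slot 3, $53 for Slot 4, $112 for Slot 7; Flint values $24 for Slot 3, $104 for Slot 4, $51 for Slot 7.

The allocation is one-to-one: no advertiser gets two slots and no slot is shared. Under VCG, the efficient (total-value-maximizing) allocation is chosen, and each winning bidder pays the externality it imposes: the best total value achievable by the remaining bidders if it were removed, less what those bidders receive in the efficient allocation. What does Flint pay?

Flint pays $5.

Efficient allocation: Juno→Slot 7 ($117), Granite→Slot 3 ($129), Flint→Slot 4 ($104); total welfare W = $350.
Flint receives Slot 4 at value $104, so the others get W − 104 = $246.
Without Flint: best allocation of the remaining 2 bidders over all 3 slots is Juno→Slot 4 ($122), Granite→Slot 3 ($129), total $251.
VCG payment = (others' best without Flint) − (others' welfare with Flint) = 251 − 246 = $5.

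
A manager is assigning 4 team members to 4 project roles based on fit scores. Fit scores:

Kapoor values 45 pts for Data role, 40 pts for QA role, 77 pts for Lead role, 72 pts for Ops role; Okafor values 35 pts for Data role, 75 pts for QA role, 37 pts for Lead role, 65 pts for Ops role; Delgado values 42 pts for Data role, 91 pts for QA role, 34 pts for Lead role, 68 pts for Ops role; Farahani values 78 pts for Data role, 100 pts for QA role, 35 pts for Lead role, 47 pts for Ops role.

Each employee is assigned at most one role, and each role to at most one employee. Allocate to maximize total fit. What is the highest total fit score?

Maximum total: 311 pts

Optimal: Kapoor→Lead role (77 pts), Okafor→Ops role (65 pts), Delgado→QA role (91 pts), Farahani→Data role (78 pts) — total 77+65+91+78 = 311 pts.
Max-entry greedy (repeatedly take the single best remaining cell) gives 280 pts, worse by 31.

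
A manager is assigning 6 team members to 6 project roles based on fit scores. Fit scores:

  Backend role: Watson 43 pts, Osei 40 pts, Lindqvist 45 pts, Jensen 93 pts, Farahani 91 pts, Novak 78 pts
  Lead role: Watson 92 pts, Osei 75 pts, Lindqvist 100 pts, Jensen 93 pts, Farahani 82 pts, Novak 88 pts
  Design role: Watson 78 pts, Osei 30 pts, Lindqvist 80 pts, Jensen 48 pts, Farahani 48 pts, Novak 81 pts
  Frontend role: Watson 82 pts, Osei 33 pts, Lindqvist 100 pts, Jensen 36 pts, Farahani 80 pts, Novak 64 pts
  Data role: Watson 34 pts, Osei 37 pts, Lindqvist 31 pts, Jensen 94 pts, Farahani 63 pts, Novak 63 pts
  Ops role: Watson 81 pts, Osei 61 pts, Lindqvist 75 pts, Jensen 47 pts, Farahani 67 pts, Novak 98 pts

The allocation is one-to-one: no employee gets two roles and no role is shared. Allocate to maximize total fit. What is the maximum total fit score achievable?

Optimal: Watson→Design role (78 pts), Osei→Lead role (75 pts), Lindqvist→Frontend role (100 pts), Jensen→Data role (94 pts), Farahani→Backend role (91 pts), Novak→Ops role (98 pts) — total 78+75+100+94+91+98 = 536 pts.
Max-entry greedy (repeatedly take the single best remaining cell) gives 495 pts, worse by 41.
Swapping Osei↔Lindqvist (Osei→Frontend role 33 pts, Lindqvist→Lead role 100 pts) loses 42.

Max total: 536 pts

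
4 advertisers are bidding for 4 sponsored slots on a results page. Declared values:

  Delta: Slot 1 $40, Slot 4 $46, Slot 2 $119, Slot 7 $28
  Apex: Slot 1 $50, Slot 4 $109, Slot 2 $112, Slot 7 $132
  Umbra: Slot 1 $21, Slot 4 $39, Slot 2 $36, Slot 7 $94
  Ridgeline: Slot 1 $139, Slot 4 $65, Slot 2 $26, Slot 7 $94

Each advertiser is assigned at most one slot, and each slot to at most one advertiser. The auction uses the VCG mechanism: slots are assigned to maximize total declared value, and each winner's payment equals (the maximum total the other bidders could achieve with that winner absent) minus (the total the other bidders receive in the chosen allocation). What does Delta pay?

Delta pays $3.

Efficient allocation: Delta→Slot 2 ($119), Apex→Slot 4 ($109), Umbra→Slot 7 ($94), Ridgeline→Slot 1 ($139); total welfare W = $461.
Delta receives Slot 2 at value $119, so the others get W − 119 = $342.
Without Delta: best allocation of the remaining 3 bidders over all 4 slots is Apex→Slot 2 ($112), Umbra→Slot 7 ($94), Ridgeline→Slot 1 ($139), total $345.
VCG payment = (others' best without Delta) − (others' welfare with Delta) = 345 − 342 = $3.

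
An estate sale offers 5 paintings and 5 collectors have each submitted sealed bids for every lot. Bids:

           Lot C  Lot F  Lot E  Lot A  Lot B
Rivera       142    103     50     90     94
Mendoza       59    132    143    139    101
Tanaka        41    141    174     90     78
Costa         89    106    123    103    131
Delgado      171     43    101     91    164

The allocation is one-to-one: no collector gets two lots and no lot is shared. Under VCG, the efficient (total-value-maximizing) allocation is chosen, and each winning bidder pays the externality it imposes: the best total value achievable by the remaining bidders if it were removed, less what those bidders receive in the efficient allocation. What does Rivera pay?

Efficient allocation: Rivera→Lot C ($142), Mendoza→Lot A ($139), Tanaka→Lot E ($174), Costa→Lot F ($106), Delgado→Lot B ($164); total welfare W = $725.
Rivera receives Lot C at value $142, so the others get W − 142 = $583.
Without Rivera: best allocation of the remaining 4 bidders over all 5 lots is Mendoza→Lot A ($139), Tanaka→Lot E ($174), Costa→Lot B ($131), Delgado→Lot C ($171), total $615.
VCG payment = (others' best without Rivera) − (others' welfare with Rivera) = 615 − 583 = $32.

Rivera pays $32.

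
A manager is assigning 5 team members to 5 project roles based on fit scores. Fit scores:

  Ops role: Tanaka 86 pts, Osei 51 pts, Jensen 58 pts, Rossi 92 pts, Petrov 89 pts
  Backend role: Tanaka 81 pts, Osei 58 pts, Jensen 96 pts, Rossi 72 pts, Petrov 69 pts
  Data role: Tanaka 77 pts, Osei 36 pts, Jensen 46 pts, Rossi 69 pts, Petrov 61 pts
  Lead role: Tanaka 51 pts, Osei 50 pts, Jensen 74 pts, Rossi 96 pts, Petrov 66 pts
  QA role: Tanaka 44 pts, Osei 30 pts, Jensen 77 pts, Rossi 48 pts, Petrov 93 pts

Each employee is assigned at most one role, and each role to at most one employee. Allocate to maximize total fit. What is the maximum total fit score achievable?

Optimal: Tanaka→Data role (77 pts), Osei→Ops role (51 pts), Jensen→Backend role (96 pts), Rossi→Lead role (96 pts), Petrov→QA role (93 pts) — total 77+51+96+96+93 = 413 pts.
Swapping Rossi↔Petrov (Rossi→QA role 48 pts, Petrov→Lead role 66 pts) loses 75.
Every other assignment is strictly worse.

Maximum total: 413 pts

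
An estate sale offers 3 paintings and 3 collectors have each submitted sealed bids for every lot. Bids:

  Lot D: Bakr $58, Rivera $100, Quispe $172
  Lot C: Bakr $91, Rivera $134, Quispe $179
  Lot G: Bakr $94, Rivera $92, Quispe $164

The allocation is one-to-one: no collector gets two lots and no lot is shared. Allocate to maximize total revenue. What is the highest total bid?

Max total: $400

Optimal: Bakr→Lot G ($94), Rivera→Lot C ($134), Quispe→Lot D ($172) — total 94+134+172 = $400.
Max-entry greedy (repeatedly take the single best remaining cell) gives $373, worse by 27.
Next-best assignment: Bakr→Lot G, Rivera→Lot D, Quispe→Lot C = $373.
Swapping Bakr↔Quispe (Bakr→Lot D $58, Quispe→Lot G $164) loses 44.
Checked against all permutations: $400 is optimal.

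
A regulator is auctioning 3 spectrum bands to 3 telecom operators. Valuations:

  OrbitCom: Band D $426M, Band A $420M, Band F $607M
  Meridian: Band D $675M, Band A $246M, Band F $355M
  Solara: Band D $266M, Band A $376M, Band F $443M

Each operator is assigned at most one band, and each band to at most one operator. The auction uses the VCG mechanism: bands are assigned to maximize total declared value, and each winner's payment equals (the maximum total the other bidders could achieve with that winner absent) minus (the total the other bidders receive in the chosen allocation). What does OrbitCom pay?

Efficient allocation: OrbitCom→Band F ($607M), Meridian→Band D ($675M), Solara→Band A ($376M); total welfare W = $1658M.
OrbitCom receives Band F at value $607M, so the others get W − 607 = $1051M.
Without OrbitCom: best allocation of the remaining 2 bidders over all 3 bands is Meridian→Band D ($675M), Solara→Band F ($443M), total $1118M.
VCG payment = (others' best without OrbitCom) − (others' welfare with OrbitCom) = 1118 − 1051 = $67M.

OrbitCom pays $67M.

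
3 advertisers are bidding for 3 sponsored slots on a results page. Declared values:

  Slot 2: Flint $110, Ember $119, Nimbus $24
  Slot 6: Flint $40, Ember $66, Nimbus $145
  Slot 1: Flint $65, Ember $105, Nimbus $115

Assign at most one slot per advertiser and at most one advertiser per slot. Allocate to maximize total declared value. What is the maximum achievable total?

Max total: $360

Treat this as an assignment problem: match each advertiser to one slot.
Optimal: Flint→Slot 2 ($110), Ember→Slot 1 ($105), Nimbus→Slot 6 ($145) — total 110+105+145 = $360.
Next-best assignment: Flint→Slot 1, Ember→Slot 2, Nimbus→Slot 6 = $329.
No other one-to-one assignment exceeds $360.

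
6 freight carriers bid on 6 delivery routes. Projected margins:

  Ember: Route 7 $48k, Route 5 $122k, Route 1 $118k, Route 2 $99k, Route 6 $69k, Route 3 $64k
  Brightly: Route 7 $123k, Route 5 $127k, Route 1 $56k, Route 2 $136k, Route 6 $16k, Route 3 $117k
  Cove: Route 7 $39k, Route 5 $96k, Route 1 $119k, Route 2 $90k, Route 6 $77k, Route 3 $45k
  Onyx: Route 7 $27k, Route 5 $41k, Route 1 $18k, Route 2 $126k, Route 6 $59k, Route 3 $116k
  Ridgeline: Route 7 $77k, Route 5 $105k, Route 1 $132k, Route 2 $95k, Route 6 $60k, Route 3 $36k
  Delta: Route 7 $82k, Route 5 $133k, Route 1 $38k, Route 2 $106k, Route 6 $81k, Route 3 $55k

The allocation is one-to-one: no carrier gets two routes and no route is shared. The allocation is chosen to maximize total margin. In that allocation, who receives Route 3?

Optimal: Ember→Route 2 ($99k), Brightly→Route 7 ($123k), Cove→Route 6 ($77k), Onyx→Route 3 ($116k), Ridgeline→Route 1 ($132k), Delta→Route 5 ($133k) — total 99+123+77+116+132+133 = $680k.
Column-greedy (each route in turn goes to its best remaining carrier) gives $655k, worse by 25.
Every other assignment is strictly worse.
Onyx's own top route is Route 2 ($126k), but forcing Onyx→Route 2 and reassigning the rest optimally gives only $656k — worse by 24.

Onyx receives Route 3.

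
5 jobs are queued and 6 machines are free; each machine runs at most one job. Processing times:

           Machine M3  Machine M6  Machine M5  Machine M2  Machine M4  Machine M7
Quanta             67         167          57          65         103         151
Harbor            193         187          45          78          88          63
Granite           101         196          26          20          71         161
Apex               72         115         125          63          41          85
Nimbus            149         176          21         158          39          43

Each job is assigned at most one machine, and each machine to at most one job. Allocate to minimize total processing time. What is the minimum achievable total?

Optimal: Quanta→Machine M3 (67 min), Harbor→Machine M7 (63 min), Granite→Machine M2 (20 min), Apex→Machine M4 (41 min), Nimbus→Machine M5 (21 min) — total 67+63+20+41+21 = 212 min.
Row-greedy (each job in turn takes its cheapest remaining machine) gives 330 min, worse by 118.
Swapping Apex↔Quanta (Apex→Machine M3 72 min, Quanta→Machine M4 103 min) adds 67.

Min total: 212 min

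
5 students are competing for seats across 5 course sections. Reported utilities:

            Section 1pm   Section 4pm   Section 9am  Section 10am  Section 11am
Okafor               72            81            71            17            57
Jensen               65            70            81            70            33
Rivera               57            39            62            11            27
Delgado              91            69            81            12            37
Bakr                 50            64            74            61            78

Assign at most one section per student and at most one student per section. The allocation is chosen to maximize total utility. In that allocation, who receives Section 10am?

Optimal: Okafor→Section 4pm (81 points), Jensen→Section 10am (70 points), Rivera→Section 9am (62 points), Delgado→Section 1pm (91 points), Bakr→Section 11am (78 points) — total 81+70+62+91+78 = 382 points.
Column-greedy (each section in turn goes to its best remaining student) gives 341 points, worse by 41.
Jensen's own top section is Section 9am (81 points), but forcing Jensen→Section 9am and reassigning the rest optimally gives only 342 points — worse by 40.

Jensen receives Section 10am.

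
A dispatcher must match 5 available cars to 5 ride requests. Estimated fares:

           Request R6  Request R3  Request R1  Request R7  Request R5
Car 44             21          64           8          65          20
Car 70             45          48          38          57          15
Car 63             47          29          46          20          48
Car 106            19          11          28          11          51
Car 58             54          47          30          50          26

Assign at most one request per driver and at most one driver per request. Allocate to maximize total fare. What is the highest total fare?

Optimal: Car 44→Request R3 ($64), Car 70→Request R7 ($57), Car 63→Request R1 ($46), Car 106→Request R5 ($51), Car 58→Request R6 ($54) — total 64+57+46+51+54 = $272.
Swapping Car 63↔Car 44 (Car 63→Request R3 $29, Car 44→Request R1 $8) loses 73.

Max total: $272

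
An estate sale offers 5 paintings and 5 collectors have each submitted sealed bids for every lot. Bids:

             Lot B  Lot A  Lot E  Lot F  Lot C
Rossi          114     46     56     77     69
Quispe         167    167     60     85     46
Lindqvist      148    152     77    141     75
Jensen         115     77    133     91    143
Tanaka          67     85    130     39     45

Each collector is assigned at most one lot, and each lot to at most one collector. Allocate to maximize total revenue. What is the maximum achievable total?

Max total: $695

Treat this as an assignment problem: match each collector to one lot.
Optimal: Rossi→Lot B ($114), Quispe→Lot A ($167), Lindqvist→Lot F ($141), Jensen→Lot C ($143), Tanaka→Lot E ($130) — total 114+167+141+143+130 = $695.
Next-best assignment: Rossi→Lot F, Quispe→Lot B, Lindqvist→Lot A, Jensen→Lot C, Tanaka→Lot E = $669.
Every other assignment is strictly worse.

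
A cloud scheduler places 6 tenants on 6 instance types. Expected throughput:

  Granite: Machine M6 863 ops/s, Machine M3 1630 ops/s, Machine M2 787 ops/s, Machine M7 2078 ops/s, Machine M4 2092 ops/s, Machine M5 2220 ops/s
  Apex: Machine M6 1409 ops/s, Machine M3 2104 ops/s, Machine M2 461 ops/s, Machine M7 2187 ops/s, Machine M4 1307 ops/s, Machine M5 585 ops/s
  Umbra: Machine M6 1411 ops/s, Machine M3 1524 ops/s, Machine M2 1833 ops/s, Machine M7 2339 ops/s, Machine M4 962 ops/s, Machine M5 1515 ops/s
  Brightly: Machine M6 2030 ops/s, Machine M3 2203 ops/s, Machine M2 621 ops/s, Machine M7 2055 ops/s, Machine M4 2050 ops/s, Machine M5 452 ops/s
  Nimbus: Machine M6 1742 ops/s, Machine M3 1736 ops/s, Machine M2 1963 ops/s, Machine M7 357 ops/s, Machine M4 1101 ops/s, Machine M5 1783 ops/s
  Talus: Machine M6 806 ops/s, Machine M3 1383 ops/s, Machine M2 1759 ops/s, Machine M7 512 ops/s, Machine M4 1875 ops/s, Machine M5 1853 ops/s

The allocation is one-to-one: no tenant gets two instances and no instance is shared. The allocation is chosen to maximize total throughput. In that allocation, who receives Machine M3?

Optimal: Granite→Machine M5 (2220 ops/s), Apex→Machine M3 (2104 ops/s), Umbra→Machine M7 (2339 ops/s), Brightly→Machine M6 (2030 ops/s), Nimbus→Machine M2 (1963 ops/s), Talus→Machine M4 (1875 ops/s) — total 2220+2104+2339+2030+1963+1875 = 12531 ops/s.
Max-entry greedy (repeatedly take the single best remaining cell) gives 12009 ops/s, worse by 522.
Checked against all permutations: 12531 ops/s is optimal.
Apex's own top instance is Machine M7 (2187 ops/s), but forcing Apex→Machine M7 and reassigning the rest optimally gives only 12060 ops/s — worse by 471.

Apex receives Machine M3.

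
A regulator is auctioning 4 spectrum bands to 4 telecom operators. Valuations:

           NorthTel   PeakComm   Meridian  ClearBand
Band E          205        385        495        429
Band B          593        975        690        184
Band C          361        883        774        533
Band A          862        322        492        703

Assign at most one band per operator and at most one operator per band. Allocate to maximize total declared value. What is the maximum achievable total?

Optimal: NorthTel→Band A ($862M), PeakComm→Band B ($975M), Meridian→Band C ($774M), ClearBand→Band E ($429M) — total 862+975+774+429 = $3040M.
Column-greedy (each band in turn goes to its best remaining operator) gives $2865M, worse by 175.
Next-best assignment: NorthTel→Band A, PeakComm→Band B, Meridian→Band E, ClearBand→Band C = $2865M.
Swapping ClearBand↔PeakComm (ClearBand→Band B $184M, PeakComm→Band E $385M) loses 835.

Max total: $3040M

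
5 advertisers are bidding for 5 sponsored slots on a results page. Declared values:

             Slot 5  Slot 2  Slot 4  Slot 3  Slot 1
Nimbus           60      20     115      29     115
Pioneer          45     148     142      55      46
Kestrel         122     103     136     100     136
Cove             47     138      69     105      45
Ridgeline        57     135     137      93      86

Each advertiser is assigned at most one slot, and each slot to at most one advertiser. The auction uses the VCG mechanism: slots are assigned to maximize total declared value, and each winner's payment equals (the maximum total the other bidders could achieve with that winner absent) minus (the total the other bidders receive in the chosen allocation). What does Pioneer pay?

Efficient allocation: Nimbus→Slot 1 ($115), Pioneer→Slot 2 ($148), Kestrel→Slot 5 ($122), Cove→Slot 3 ($105), Ridgeline→Slot 4 ($137); total welfare W = $627.
Pioneer receives Slot 2 at value $148, so the others get W − 148 = $479.
Without Pioneer: best allocation of the remaining 4 bidders over all 5 slots is Nimbus→Slot 1 ($115), Kestrel→Slot 5 ($122), Cove→Slot 2 ($138), Ridgeline→Slot 4 ($137), total $512.
VCG payment = (others' best without Pioneer) − (others' welfare with Pioneer) = 512 − 479 = $33.

Pioneer pays $33.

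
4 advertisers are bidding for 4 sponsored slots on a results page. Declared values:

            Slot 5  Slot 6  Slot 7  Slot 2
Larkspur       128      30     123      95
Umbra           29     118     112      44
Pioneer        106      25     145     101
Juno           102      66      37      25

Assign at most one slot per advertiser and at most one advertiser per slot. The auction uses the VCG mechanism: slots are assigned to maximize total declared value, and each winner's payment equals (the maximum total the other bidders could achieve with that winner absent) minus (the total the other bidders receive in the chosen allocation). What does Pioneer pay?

Efficient allocation: Larkspur→Slot 2 ($95), Umbra→Slot 6 ($118), Pioneer→Slot 7 ($145), Juno→Slot 5 ($102); total welfare W = $460.
Pioneer receives Slot 7 at value $145, so the others get W − 145 = $315.
Without Pioneer: best allocation of the remaining 3 bidders over all 4 slots is Larkspur→Slot 7 ($123), Umbra→Slot 6 ($118), Juno→Slot 5 ($102), total $343.
VCG payment = (others' best without Pioneer) − (others' welfare with Pioneer) = 343 − 315 = $28.

Pioneer pays $28.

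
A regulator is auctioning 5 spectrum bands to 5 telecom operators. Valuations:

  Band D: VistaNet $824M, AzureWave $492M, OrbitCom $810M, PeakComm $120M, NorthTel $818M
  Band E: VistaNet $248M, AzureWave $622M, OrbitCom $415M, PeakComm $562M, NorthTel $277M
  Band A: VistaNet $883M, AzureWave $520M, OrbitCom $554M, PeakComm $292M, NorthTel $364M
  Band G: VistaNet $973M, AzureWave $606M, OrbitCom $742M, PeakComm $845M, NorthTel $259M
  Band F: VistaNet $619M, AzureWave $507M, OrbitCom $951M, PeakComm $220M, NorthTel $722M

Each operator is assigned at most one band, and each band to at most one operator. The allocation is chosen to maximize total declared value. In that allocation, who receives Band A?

This is the linear assignment problem.
Optimal: VistaNet→Band A ($883M), AzureWave→Band E ($622M), OrbitCom→Band F ($951M), PeakComm→Band G ($845M), NorthTel→Band D ($818M) — total 883+622+951+845+818 = $4119M.
Column-greedy (each band in turn goes to its best remaining operator) gives $3567M, worse by 552.
Next-best assignment: VistaNet→Band A, AzureWave→Band E, OrbitCom→Band D, PeakComm→Band G, NorthTel→Band F = $3882M.
VistaNet's own top band is Band G ($973M), but forcing VistaNet→Band G and reassigning the rest optimally gives only $3824M — worse by 295.

VistaNet receives Band A.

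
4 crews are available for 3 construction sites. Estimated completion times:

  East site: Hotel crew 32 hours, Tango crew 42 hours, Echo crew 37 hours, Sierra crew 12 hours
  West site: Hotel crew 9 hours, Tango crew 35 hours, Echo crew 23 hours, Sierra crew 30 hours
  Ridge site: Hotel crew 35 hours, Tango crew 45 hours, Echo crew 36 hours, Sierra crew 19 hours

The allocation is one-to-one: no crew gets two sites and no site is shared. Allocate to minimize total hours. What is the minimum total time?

This is the linear assignment problem.
Optimal: Sierra crew→East site (12 hours), Hotel crew→West site (9 hours), Echo crew→Ridge site (36 hours) — total 12+9+36 = 57 hours.
Row-greedy (each crew in turn takes its cheapest remaining site) gives 87 hours, worse by 30.
Next-best assignment: Echo crew→East site, Hotel crew→West site, Sierra crew→Ridge site = 65 hours.
No other one-to-one assignment undercuts 57 hours.

Minimum total: 57 hours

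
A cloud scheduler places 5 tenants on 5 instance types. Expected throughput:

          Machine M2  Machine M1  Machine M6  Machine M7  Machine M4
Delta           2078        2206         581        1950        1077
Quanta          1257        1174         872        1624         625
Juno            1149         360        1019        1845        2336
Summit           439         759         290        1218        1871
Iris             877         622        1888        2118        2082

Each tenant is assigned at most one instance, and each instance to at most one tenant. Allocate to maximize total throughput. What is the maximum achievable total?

Maximum total: 9067 ops/s

This is the linear assignment problem.
Optimal: Delta→Machine M1 (2206 ops/s), Quanta→Machine M2 (1257 ops/s), Juno→Machine M7 (1845 ops/s), Summit→Machine M4 (1871 ops/s), Iris→Machine M6 (1888 ops/s) — total 2206+1257+1845+1871+1888 = 9067 ops/s.
Row-greedy (each tenant in turn takes its best remaining instance) gives 8493 ops/s, worse by 574.
Next-best assignment: Delta→Machine M1, Quanta→Machine M2, Juno→Machine M4, Summit→Machine M7, Iris→Machine M6 = 8905 ops/s.
Checked against all permutations: 9067 ops/s is optimal.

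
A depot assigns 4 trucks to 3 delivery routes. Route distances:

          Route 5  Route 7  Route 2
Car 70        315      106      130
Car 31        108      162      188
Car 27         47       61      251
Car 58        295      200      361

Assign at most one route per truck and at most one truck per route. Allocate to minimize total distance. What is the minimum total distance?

Min total: 299 km

Optimal: Car 31→Route 5 (108 km), Car 27→Route 7 (61 km), Car 70→Route 2 (130 km) — total 108+61+130 = 299 km.
Min-entry greedy (repeatedly take the single cheapest remaining cell) gives 341 km, worse by 42.
Checked against all permutations: 299 km is optimal.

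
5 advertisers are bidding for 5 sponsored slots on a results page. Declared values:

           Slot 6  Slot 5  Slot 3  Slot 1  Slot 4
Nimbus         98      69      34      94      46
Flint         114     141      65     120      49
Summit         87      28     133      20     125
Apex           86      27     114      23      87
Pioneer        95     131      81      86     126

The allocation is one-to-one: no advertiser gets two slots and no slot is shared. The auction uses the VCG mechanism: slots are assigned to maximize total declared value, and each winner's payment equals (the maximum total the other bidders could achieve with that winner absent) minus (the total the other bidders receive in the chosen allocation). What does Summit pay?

Summit pays $16.

Efficient allocation: Nimbus→Slot 6 ($98), Flint→Slot 1 ($120), Summit→Slot 4 ($125), Apex→Slot 3 ($114), Pioneer→Slot 5 ($131); total welfare W = $588.
Summit receives Slot 4 at value $125, so the others get W − 125 = $463.
Without Summit: best allocation of the remaining 4 bidders over all 5 slots is Nimbus→Slot 6 ($98), Flint→Slot 5 ($141), Apex→Slot 3 ($114), Pioneer→Slot 4 ($126), total $479.
VCG payment = (others' best without Summit) − (others' welfare with Summit) = 479 − 463 = $16.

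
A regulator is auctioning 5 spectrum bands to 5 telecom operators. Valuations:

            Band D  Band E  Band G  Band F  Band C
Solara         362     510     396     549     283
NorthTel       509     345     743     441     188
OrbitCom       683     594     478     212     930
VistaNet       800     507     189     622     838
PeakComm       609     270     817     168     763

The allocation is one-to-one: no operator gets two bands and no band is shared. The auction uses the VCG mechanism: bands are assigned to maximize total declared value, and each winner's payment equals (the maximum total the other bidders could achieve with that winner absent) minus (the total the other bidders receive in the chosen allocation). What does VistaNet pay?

VistaNet pays $133M.

Efficient allocation: Solara→Band E ($510M), NorthTel→Band F ($441M), OrbitCom→Band C ($930M), VistaNet→Band D ($800M), PeakComm→Band G ($817M); total welfare W = $3498M.
VistaNet receives Band D at value $800M, so the others get W − 800 = $2698M.
Without VistaNet: best allocation of the remaining 4 bidders over all 5 bands is Solara→Band F ($549M), NorthTel→Band G ($743M), OrbitCom→Band C ($930M), PeakComm→Band D ($609M), total $2831M.
VCG payment = (others' best without VistaNet) − (others' welfare with VistaNet) = 2831 − 2698 = $133M.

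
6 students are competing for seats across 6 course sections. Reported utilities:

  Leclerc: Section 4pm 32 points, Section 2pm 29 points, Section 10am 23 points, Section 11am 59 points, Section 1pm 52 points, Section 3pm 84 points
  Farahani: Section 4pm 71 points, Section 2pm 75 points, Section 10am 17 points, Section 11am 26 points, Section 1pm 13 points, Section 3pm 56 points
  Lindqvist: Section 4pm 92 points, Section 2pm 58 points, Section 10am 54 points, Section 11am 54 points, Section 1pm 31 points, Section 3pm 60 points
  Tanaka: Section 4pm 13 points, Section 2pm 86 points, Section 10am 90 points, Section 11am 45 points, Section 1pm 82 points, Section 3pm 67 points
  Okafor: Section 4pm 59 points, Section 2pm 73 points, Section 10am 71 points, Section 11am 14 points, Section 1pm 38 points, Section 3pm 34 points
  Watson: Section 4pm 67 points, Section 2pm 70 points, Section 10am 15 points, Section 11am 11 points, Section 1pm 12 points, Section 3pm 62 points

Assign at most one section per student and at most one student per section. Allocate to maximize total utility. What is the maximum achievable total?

Maximum total: 441 points

Optimal: Leclerc→Section 11am (59 points), Farahani→Section 2pm (75 points), Lindqvist→Section 4pm (92 points), Tanaka→Section 1pm (82 points), Okafor→Section 10am (71 points), Watson→Section 3pm (62 points) — total 59+75+92+82+71+62 = 441 points.
Max-entry greedy (repeatedly take the single best remaining cell) gives 390 points, worse by 51.
Swapping Tanaka↔Lindqvist (Tanaka→Section 4pm 13 points, Lindqvist→Section 1pm 31 points) loses 130.
Every other assignment is strictly worse.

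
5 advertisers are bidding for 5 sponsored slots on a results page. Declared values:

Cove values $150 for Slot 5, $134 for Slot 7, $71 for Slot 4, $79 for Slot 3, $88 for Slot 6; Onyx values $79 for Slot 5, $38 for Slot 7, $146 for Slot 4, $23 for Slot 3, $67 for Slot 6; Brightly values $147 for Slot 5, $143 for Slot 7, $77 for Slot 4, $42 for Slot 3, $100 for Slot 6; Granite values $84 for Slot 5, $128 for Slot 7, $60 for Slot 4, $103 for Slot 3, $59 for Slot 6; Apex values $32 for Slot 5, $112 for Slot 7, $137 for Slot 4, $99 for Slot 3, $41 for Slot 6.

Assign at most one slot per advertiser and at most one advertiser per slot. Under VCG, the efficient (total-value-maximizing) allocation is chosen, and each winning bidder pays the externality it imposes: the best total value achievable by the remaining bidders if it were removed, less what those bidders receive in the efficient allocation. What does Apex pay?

Efficient allocation: Cove→Slot 5 ($150), Onyx→Slot 4 ($146), Brightly→Slot 6 ($100), Granite→Slot 7 ($128), Apex→Slot 3 ($99); total welfare W = $623.
Apex receives Slot 3 at value $99, so the others get W − 99 = $524.
Without Apex: best allocation of the remaining 4 bidders over all 5 slots is Cove→Slot 5 ($150), Onyx→Slot 4 ($146), Brightly→Slot 7 ($143), Granite→Slot 3 ($103), total $542.
VCG payment = (others' best without Apex) − (others' welfare with Apex) = 542 − 524 = $18.

Apex pays $18.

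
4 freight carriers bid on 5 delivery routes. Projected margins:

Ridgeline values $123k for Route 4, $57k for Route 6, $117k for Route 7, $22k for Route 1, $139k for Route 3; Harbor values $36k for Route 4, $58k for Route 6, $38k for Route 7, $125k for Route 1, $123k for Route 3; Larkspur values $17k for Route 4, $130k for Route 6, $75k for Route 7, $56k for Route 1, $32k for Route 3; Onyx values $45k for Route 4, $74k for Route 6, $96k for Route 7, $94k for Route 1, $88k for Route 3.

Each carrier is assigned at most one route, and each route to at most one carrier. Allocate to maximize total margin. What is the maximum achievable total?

Optimal: Ridgeline→Route 3 ($139k), Harbor→Route 1 ($125k), Larkspur→Route 6 ($130k), Onyx→Route 7 ($96k) — total 139+125+130+96 = $490k.
Next-best assignment: Ridgeline→Route 4, Harbor→Route 1, Larkspur→Route 6, Onyx→Route 7 = $474k.
Every other assignment is strictly worse.

Max total: $490k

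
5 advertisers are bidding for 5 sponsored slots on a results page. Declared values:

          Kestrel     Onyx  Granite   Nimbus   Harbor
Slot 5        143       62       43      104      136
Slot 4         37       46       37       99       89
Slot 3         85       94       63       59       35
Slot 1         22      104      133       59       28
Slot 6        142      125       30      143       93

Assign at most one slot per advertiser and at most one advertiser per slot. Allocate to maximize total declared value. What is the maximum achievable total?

Optimal: Kestrel→Slot 6 ($142), Onyx→Slot 3 ($94), Granite→Slot 1 ($133), Nimbus→Slot 4 ($99), Harbor→Slot 5 ($136) — total 142+94+133+99+136 = $604.
Max-entry greedy (repeatedly take the single best remaining cell) gives $602, worse by 2.

Maximum total: $604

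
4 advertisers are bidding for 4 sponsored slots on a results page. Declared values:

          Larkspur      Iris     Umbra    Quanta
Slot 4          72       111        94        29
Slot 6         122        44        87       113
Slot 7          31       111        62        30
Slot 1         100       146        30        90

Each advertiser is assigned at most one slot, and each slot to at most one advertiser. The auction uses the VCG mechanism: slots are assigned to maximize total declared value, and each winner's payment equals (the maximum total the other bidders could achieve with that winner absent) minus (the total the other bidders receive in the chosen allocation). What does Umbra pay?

Umbra pays $7.

Efficient allocation: Larkspur→Slot 1 ($100), Iris→Slot 7 ($111), Umbra→Slot 4 ($94), Quanta→Slot 6 ($113); total welfare W = $418.
Umbra receives Slot 4 at value $94, so the others get W − 94 = $324.
Without Umbra: best allocation of the remaining 3 bidders over all 4 slots is Larkspur→Slot 4 ($72), Iris→Slot 1 ($146), Quanta→Slot 6 ($113), total $331.
VCG payment = (others' best without Umbra) − (others' welfare with Umbra) = 331 − 324 = $7.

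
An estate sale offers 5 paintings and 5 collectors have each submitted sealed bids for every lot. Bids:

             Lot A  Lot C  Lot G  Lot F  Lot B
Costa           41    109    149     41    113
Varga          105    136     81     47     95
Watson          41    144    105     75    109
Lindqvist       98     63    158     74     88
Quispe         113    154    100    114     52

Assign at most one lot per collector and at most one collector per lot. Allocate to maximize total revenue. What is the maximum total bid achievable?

Optimal: Costa→Lot B ($113), Varga→Lot A ($105), Watson→Lot C ($144), Lindqvist→Lot G ($158), Quispe→Lot F ($114) — total 113+105+144+158+114 = $634.
Row-greedy (each collector in turn takes its best remaining lot) gives $606, worse by 28.
No other one-to-one assignment exceeds $634.

Maximum total: $634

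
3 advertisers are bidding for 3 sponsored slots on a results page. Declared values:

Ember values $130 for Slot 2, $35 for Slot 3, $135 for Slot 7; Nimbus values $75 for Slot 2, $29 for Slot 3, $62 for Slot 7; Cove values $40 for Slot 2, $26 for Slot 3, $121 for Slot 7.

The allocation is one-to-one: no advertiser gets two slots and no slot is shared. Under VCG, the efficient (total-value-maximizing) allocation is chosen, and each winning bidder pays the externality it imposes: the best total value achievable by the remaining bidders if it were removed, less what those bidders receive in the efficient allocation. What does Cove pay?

Cove pays $51.

Efficient allocation: Ember→Slot 2 ($130), Nimbus→Slot 3 ($29), Cove→Slot 7 ($121); total welfare W = $280.
Cove receives Slot 7 at value $121, so the others get W − 121 = $159.
Without Cove: best allocation of the remaining 2 bidders over all 3 slots is Ember→Slot 7 ($135), Nimbus→Slot 2 ($75), total $210.
VCG payment = (others' best without Cove) − (others' welfare with Cove) = 210 − 159 = $51.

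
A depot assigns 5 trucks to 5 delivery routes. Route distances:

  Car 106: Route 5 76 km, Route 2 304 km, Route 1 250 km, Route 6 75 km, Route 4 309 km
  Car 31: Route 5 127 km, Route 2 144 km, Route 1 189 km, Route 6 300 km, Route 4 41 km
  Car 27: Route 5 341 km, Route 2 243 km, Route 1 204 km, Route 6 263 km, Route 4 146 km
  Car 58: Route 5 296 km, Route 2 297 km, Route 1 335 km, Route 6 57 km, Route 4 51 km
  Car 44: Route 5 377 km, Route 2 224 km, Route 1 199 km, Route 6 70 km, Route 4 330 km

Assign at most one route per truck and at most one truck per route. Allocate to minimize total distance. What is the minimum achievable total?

This is the linear assignment problem.
Optimal: Car 106→Route 5 (76 km), Car 31→Route 2 (144 km), Car 27→Route 1 (204 km), Car 58→Route 4 (51 km), Car 44→Route 6 (70 km) — total 76+144+204+51+70 = 545 km.
Min-entry greedy (repeatedly take the single cheapest remaining cell) gives 616 km, worse by 71.
Checked against all permutations: 545 km is optimal.

Minimum total: 545 km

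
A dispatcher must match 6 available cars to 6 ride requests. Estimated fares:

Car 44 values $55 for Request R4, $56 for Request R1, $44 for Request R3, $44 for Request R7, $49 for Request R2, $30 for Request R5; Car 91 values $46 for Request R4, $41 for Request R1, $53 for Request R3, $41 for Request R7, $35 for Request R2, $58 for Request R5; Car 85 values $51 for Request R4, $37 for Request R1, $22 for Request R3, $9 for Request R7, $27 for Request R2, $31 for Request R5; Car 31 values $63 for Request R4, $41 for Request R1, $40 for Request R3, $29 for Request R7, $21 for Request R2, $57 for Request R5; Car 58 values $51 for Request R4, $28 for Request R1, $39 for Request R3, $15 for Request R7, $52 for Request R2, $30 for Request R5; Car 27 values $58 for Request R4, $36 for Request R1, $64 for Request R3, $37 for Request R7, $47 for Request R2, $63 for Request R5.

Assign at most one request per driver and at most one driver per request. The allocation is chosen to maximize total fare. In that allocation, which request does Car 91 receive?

Car 91 receives Request R7.

Optimal: Car 44→Request R1 ($56), Car 91→Request R7 ($41), Car 85→Request R4 ($51), Car 31→Request R5 ($57), Car 58→Request R2 ($52), Car 27→Request R3 ($64) — total 56+41+51+57+52+64 = $321.
Car 91's own top request is Request R5 ($58), but forcing Car 91→Request R5 and reassigning the rest optimally gives only $318 — worse by 3.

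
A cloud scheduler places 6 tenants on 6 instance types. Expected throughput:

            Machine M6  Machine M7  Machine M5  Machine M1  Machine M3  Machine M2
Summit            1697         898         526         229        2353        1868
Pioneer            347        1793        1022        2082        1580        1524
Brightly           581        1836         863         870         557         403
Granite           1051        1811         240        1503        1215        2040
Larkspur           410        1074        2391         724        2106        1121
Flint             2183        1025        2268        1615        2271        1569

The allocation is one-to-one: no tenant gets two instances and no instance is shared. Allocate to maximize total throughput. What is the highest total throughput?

Optimal: Summit→Machine M3 (2353 ops/s), Pioneer→Machine M1 (2082 ops/s), Brightly→Machine M7 (1836 ops/s), Granite→Machine M2 (2040 ops/s), Larkspur→Machine M5 (2391 ops/s), Flint→Machine M6 (2183 ops/s) — total 2353+2082+1836+2040+2391+2183 = 12885 ops/s.
Next-best assignment: Summit→Machine M6, Pioneer→Machine M1, Brightly→Machine M7, Granite→Machine M2, Larkspur→Machine M5, Flint→Machine M3 = 12317 ops/s.
Checked against all permutations: 12885 ops/s is optimal.

Maximum total: 12885 ops/s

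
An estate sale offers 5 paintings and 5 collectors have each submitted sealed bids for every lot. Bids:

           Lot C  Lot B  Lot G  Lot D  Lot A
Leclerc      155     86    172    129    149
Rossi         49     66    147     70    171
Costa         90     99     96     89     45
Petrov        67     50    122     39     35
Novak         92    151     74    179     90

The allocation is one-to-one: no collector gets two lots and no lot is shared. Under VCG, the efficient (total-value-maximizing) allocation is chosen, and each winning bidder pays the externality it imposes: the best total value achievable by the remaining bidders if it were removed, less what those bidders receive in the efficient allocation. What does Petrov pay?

Efficient allocation: Leclerc→Lot C ($155), Rossi→Lot A ($171), Costa→Lot B ($99), Petrov→Lot G ($122), Novak→Lot D ($179); total welfare W = $726.
Petrov receives Lot G at value $122, so the others get W − 122 = $604.
Without Petrov: best allocation of the remaining 4 bidders over all 5 lots is Leclerc→Lot G ($172), Rossi→Lot A ($171), Costa→Lot B ($99), Novak→Lot D ($179), total $621.
VCG payment = (others' best without Petrov) − (others' welfare with Petrov) = 621 − 604 = $17.

Petrov pays $17.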